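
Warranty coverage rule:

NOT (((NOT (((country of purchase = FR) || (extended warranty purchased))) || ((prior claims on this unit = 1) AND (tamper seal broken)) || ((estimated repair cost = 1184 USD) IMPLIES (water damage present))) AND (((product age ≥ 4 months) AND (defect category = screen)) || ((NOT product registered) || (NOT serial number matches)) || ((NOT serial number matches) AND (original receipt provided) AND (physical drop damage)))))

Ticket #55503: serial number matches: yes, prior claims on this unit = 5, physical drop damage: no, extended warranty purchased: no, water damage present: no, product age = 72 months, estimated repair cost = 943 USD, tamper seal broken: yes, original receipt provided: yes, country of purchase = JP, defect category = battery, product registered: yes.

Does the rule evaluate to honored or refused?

Atomic conditions:
  country of purchase = FR: JP == FR is false
  extended warranty purchased: no → false
  prior claims on this unit = 1: 5 == 1 is false
  tamper seal broken: yes → true
  estimated repair cost = 1184 USD: 943 == 1184 is false
  water damage present: no → false
  product age ≥ 4 months: 72 ≥ 4 is true
  defect category = screen: battery == screen is false
  NOT product registered: yes → false
  NOT serial number matches: yes → false
  original receipt provided: yes → true
  physical drop damage: no → false
Combine:
[1.1.1.1] false OR false = false
[1.1.1] NOT false = true
[1.1.2] false AND true = false
[1.1.3] false → false (antecedent false ⇒ implication holds) = true
[1.1] true OR false OR true = true
[1.2.1] true AND false = false
[1.2.2] false OR false = false
[1.2.3] false AND true AND false = false
[1.2] false OR false OR false = false
[1] true AND false = false
[root] NOT false = true
Overall: true → honored

Honored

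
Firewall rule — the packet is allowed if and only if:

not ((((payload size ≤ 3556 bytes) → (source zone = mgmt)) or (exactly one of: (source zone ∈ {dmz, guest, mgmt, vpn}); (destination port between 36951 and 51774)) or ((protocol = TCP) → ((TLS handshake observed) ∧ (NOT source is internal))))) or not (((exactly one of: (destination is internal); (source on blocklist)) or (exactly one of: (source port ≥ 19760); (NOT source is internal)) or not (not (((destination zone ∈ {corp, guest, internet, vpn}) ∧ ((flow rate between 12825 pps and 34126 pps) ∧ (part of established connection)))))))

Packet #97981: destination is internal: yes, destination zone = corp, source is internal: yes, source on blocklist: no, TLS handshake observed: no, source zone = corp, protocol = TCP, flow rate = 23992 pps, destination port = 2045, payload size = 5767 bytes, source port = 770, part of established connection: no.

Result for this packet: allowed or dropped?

Dropped

Atomic conditions:
  payload size ≤ 3556 bytes: 5767 ≤ 3556 is false
  source zone = mgmt: corp == mgmt is false
  source zone ∈ {dmz, guest, mgmt, vpn}: corp is not in the set → false
  destination port between 36951 and 51774: 2045 in [36951, 51774] is false
  protocol = TCP: TCP == TCP is true
  TLS handshake observed: no → false
  NOT source is internal: yes → false
  destination is internal: yes → true
  source on blocklist: no → false
  source port ≥ 19760: 770 ≥ 19760 is false
  destination zone ∈ {corp, guest, internet, vpn}: corp is in the set → true
  flow rate between 12825 pps and 34126 pps: 23992 in [12825, 34126] is true
  part of established connection: no → false
Combine:
[1.1.1] false → false (antecedent false ⇒ implication holds) = true
[1.1.2] exactly-one(false, false) = false
[1.1.3.2] false AND false = false
[1.1.3] true → false = false
[1.1] true OR false OR false = true
[1] NOT true = false
[2.1.1] exactly-one(true, false) = true
[2.1.2] exactly-one(false, false) = false
[2.1.3.1.1.2] true AND false = false
[2.1.3.1.1] true AND false = false
[2.1.3.1] NOT false = true
[2.1.3] NOT true = false
[2.1] true OR false OR false = true
[2] NOT true = false
[root] false OR false = false
Overall: false → dropped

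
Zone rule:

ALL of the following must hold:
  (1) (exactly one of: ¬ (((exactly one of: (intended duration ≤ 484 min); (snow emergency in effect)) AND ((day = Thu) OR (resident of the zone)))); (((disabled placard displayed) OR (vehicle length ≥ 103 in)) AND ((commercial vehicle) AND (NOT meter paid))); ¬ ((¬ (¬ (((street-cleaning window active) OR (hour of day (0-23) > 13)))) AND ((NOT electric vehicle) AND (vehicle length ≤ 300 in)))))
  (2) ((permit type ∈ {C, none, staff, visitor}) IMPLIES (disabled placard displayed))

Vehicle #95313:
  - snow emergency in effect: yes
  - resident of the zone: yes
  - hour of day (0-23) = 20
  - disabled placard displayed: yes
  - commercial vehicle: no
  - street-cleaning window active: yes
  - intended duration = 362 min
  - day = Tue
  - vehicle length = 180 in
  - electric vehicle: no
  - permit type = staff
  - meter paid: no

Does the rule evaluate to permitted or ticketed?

Atomic conditions:
  intended duration ≤ 484 min: 362 ≤ 484 is true
  snow emergency in effect: yes → true
  day = Thu: Tue == Thu is false
  resident of the zone: yes → true
  disabled placard displayed: yes → true
  vehicle length ≥ 103 in: 180 ≥ 103 is true
  commercial vehicle: no → false
  NOT meter paid: no → true
  street-cleaning window active: yes → true
  hour of day (0-23) > 13: 20 > 13 is true
  NOT electric vehicle: no → true
  vehicle length ≤ 300 in: 180 ≤ 300 is true
  permit type ∈ {C, none, staff, visitor}: staff is in the set → true
Combine:
[1.1.1.1] exactly-one(true, true) = false
[1.1.1.2] false OR true = true
[1.1.1] false AND true = false
[1.1] NOT false = true
[1.2.1] true OR true = true
[1.2.2] false AND true = false
[1.2] true AND false = false
[1.3.1.1.1.1] true OR true = true
[1.3.1.1.1] NOT true = false
[1.3.1.1] NOT false = true
[1.3.1.2] true AND true = true
[1.3.1] true AND true = true
[1.3] NOT true = false
[1] exactly-one(true, false, false) = true
[2] true → true = true
[root] true AND true = true
Overall: true → permitted

Permitted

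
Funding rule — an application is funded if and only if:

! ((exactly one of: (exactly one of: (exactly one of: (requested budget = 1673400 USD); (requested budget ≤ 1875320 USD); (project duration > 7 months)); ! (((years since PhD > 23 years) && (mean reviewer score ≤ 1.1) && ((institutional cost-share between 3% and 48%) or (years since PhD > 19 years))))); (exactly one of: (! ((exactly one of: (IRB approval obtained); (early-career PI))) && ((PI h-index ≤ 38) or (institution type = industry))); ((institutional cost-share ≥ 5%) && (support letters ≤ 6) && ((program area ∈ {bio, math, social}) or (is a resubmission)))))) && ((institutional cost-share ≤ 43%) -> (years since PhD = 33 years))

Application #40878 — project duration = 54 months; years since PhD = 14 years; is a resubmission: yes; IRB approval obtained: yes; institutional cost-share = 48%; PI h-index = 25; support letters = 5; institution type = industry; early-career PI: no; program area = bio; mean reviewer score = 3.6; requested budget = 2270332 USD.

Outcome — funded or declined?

Atomic conditions:
  requested budget = 1673400 USD: 2270332 == 1673400 is false
  requested budget ≤ 1875320 USD: 2270332 ≤ 1875320 is false
  project duration > 7 months: 54 > 7 is true
  years since PhD > 23 years: 14 > 23 is false
  mean reviewer score ≤ 1.1: 3.6 ≤ 1.1 is false
  institutional cost-share between 3% and 48%: 48 in [3, 48] is true
  years since PhD > 19 years: 14 > 19 is false
  IRB approval obtained: yes → true
  early-career PI: no → false
  PI h-index ≤ 38: 25 ≤ 38 is true
  institution type = industry: industry == industry is true
  institutional cost-share ≥ 5%: 48 ≥ 5 is true
  support letters ≤ 6: 5 ≤ 6 is true
  program area ∈ {bio, math, social}: bio is in the set → true
  is a resubmission: yes → true
  institutional cost-share ≤ 43%: 48 ≤ 43 is false
  years since PhD = 33 years: 14 == 33 is false
Combine:
[1.1.1.1] exactly-one(false, false, true) = true
[1.1.1.2.1.3] true OR false = true
[1.1.1.2.1] false AND false AND true = false
[1.1.1.2] NOT false = true
[1.1.1] exactly-one(true, true) = false
[1.1.2.1.1.1] exactly-one(true, false) = true
[1.1.2.1.1] NOT true = false
[1.1.2.1.2] true OR true = true
[1.1.2.1] false AND true = false
[1.1.2.2.3] true OR true = true
[1.1.2.2] true AND true AND true = true
[1.1.2] exactly-one(false, true) = true
[1.1] exactly-one(false, true) = true
[1] NOT true = false
[2] false → false (antecedent false ⇒ implication holds) = true
[root] false AND true = false
Overall: false → declined

Declined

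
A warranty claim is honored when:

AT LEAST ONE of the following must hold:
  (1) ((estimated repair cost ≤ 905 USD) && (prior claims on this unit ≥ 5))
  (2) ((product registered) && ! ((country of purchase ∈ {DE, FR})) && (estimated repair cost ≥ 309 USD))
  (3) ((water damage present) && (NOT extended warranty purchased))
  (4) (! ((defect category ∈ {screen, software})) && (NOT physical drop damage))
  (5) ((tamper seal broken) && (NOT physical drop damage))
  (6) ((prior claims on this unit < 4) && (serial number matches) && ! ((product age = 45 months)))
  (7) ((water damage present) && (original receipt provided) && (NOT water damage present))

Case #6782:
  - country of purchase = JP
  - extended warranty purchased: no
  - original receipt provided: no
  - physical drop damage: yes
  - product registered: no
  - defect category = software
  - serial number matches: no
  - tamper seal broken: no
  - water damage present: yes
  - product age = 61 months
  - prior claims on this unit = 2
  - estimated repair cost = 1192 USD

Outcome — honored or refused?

Honored

Atomic conditions:
  estimated repair cost ≤ 905 USD: 1192 ≤ 905 is false
  prior claims on this unit ≥ 5: 2 ≥ 5 is false
  product registered: no → false
  country of purchase ∈ {DE, FR}: JP is not in the set → false
  estimated repair cost ≥ 309 USD: 1192 ≥ 309 is true
  water damage present: yes → true
  NOT extended warranty purchased: no → true
  defect category ∈ {screen, software}: software is in the set → true
  NOT physical drop damage: yes → false
  tamper seal broken: no → false
  prior claims on this unit < 4: 2 < 4 is true
  serial number matches: no → false
  product age = 45 months: 61 == 45 is false
  original receipt provided: no → false
  NOT water damage present: yes → false
Combine:
[1] false AND false = false
[2.2] NOT false = true
[2] false AND true AND true = false
[3] true AND true = true
[4.1] NOT true = false
[4] false AND false = false
[5] false AND false = false
[6.3] NOT false = true
[6] true AND false AND true = false
[7] true AND false AND false = false
[root] false OR false OR true OR false OR false OR false OR false = true
Overall: true → honored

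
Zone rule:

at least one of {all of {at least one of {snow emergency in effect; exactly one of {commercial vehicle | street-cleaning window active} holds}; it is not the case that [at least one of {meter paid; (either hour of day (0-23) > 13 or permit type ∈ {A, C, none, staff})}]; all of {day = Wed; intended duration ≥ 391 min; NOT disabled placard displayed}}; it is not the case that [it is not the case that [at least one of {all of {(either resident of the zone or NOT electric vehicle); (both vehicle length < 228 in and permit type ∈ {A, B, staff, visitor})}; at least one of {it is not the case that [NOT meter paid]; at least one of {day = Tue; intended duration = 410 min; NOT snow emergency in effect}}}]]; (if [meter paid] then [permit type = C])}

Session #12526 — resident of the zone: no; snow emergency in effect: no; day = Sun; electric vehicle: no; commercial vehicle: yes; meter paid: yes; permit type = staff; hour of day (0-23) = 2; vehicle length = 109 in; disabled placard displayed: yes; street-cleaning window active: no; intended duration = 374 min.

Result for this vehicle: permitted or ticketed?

Atomic conditions:
  snow emergency in effect: no → false
  commercial vehicle: yes → true
  street-cleaning window active: no → false
  meter paid: yes → true
  hour of day (0-23) > 13: 2 > 13 is false
  permit type ∈ {A, C, none, staff}: staff is in the set → true
  day = Wed: Sun == Wed is false
  intended duration ≥ 391 min: 374 ≥ 391 is false
  NOT disabled placard displayed: yes → false
  resident of the zone: no → false
  NOT electric vehicle: no → true
  vehicle length < 228 in: 109 < 228 is true
  permit type ∈ {A, B, staff, visitor}: staff is in the set → true
  NOT meter paid: yes → false
  day = Tue: Sun == Tue is false
  intended duration = 410 min: 374 == 410 is false
  NOT snow emergency in effect: no → true
  permit type = C: staff == C is false
Combine:
[1.1.2] exactly-one(true, false) = true
[1.1] false OR true = true
[1.2.1.2] false OR true = true
[1.2.1] true OR true = true
[1.2] NOT true = false
[1.3] false AND false AND false = false
[1] true AND false AND false = false
[2.1.1.1.1] false OR true = true
[2.1.1.1.2] true AND true = true
[2.1.1.1] true AND true = true
[2.1.1.2.1] NOT false = true
[2.1.1.2.2] false OR false OR true = true
[2.1.1.2] true OR true = true
[2.1.1] true OR true = true
[2.1] NOT true = false
[2] NOT false = true
[3] true → false = false
[root] false OR true OR false = true
Overall: true → permitted

Permitted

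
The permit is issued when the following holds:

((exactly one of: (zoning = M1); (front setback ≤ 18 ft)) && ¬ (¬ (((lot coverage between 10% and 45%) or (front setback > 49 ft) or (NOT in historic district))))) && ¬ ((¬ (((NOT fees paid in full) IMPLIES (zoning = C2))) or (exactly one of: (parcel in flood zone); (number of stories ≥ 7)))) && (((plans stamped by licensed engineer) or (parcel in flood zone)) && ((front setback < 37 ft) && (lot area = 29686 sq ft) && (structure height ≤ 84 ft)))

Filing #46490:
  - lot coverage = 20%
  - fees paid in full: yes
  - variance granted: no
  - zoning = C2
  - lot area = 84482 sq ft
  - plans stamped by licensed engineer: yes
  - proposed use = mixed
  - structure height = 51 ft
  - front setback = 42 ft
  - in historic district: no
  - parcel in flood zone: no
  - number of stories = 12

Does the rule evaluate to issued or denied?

Denied

Atomic conditions:
  zoning = M1: C2 == M1 is false
  front setback ≤ 18 ft: 42 ≤ 18 is false
  lot coverage between 10% and 45%: 20 in [10, 45] is true
  front setback > 49 ft: 42 > 49 is false
  NOT in historic district: no → true
  NOT fees paid in full: yes → false
  zoning = C2: C2 == C2 is true
  parcel in flood zone: no → false
  number of stories ≥ 7: 12 ≥ 7 is true
  plans stamped by licensed engineer: yes → true
  front setback < 37 ft: 42 < 37 is false
  lot area = 29686 sq ft: 84482 == 29686 is false
  structure height ≤ 84 ft: 51 ≤ 84 is true
Combine:
[1.1] exactly-one(false, false) = false
[1.2.1.1] true OR false OR true = true
[1.2.1] NOT true = false
[1.2] NOT false = true
[1] false AND true = false
[2.1.1.1] false → true (antecedent false ⇒ implication holds) = true
[2.1.1] NOT true = false
[2.1.2] exactly-one(false, true) = true
[2.1] false OR true = true
[2] NOT true = false
[3.1] true OR false = true
[3.2] false AND false AND true = false
[3] true AND false = false
[root] false AND false AND false = false
Overall: false → denied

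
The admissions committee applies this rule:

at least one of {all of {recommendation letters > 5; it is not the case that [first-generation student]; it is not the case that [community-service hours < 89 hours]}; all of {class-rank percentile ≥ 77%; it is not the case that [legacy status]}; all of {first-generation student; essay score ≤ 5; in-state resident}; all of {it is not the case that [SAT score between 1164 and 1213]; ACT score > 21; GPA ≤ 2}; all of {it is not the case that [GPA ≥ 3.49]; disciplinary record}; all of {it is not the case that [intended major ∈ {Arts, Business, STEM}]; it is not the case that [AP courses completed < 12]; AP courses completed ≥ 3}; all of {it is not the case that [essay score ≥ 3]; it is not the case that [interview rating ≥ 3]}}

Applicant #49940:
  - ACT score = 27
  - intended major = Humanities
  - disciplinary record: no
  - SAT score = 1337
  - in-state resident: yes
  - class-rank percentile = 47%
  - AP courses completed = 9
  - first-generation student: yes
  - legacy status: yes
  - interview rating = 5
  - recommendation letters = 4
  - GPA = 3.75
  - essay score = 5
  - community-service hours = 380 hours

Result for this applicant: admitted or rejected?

Atomic conditions:
  recommendation letters > 5: 4 > 5 is false
  first-generation student: yes → true
  community-service hours < 89 hours: 380 < 89 is false
  class-rank percentile ≥ 77%: 47 ≥ 77 is false
  legacy status: yes → true
  essay score ≤ 5: 5 ≤ 5 is true
  in-state resident: yes → true
  SAT score between 1164 and 1213: 1337 in [1164, 1213] is false
  ACT score > 21: 27 > 21 is true
  GPA ≤ 2: 3.75 ≤ 2 is false
  GPA ≥ 3.49: 3.75 ≥ 3.49 is true
  disciplinary record: no → false
  intended major ∈ {Arts, Business, STEM}: Humanities is not in the set → false
  AP courses completed < 12: 9 < 12 is true
  AP courses completed ≥ 3: 9 ≥ 3 is true
  essay score ≥ 3: 5 ≥ 3 is true
  interview rating ≥ 3: 5 ≥ 3 is true
Combine:
[1.2] NOT true = false
[1.3] NOT false = true
[1] false AND false AND true = false
[2.2] NOT true = false
[2] false AND false = false
[3] true AND true AND true = true
[4.1] NOT false = true
[4] true AND true AND false = false
[5.1] NOT true = false
[5] false AND false = false
[6.1] NOT false = true
[6.2] NOT true = false
[6] true AND false AND true = false
[7.1] NOT true = false
[7.2] NOT true = false
[7] false AND false = false
[root] false OR false OR true OR false OR false OR false OR false = true
Overall: true → admitted

Admitted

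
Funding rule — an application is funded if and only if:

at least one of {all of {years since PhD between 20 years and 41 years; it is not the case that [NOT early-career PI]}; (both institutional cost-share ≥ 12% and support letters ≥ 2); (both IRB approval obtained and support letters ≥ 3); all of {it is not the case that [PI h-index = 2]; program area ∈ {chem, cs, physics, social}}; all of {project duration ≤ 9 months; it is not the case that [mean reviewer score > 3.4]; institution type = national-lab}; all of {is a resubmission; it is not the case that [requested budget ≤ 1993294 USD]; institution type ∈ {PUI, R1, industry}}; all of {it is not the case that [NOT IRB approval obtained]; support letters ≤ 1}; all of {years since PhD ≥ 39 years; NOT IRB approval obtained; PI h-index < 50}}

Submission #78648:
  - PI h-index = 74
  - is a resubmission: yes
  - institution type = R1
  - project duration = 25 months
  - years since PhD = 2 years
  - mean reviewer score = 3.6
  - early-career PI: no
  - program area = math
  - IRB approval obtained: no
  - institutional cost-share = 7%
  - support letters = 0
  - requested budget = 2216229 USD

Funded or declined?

Funded

Atomic conditions:
  years since PhD between 20 years and 41 years: 2 in [20, 41] is false
  NOT early-career PI: no → true
  institutional cost-share ≥ 12%: 7 ≥ 12 is false
  support letters ≥ 2: 0 ≥ 2 is false
  IRB approval obtained: no → false
  support letters ≥ 3: 0 ≥ 3 is false
  PI h-index = 2: 74 == 2 is false
  program area ∈ {chem, cs, physics, social}: math is not in the set → false
  project duration ≤ 9 months: 25 ≤ 9 is false
  mean reviewer score > 3.4: 3.6 > 3.4 is true
  institution type = national-lab: R1 == national-lab is false
  is a resubmission: yes → true
  requested budget ≤ 1993294 USD: 2216229 ≤ 1993294 is false
  institution type ∈ {PUI, R1, industry}: R1 is in the set → true
  NOT IRB approval obtained: no → true
  support letters ≤ 1: 0 ≤ 1 is true
  years since PhD ≥ 39 years: 2 ≥ 39 is false
  PI h-index < 50: 74 < 50 is false
Combine:
[1.2] NOT true = false
[1] false AND false = false
[2] false AND false = false
[3] false AND false = false
[4.1] NOT false = true
[4] true AND false = false
[5.2] NOT true = false
[5] false AND false AND false = false
[6.2] NOT false = true
[6] true AND true AND true = true
[7.1] NOT true = false
[7] false AND true = false
[8] false AND true AND false = false
[root] false OR false OR false OR false OR false OR true OR false OR false = true
Overall: true → funded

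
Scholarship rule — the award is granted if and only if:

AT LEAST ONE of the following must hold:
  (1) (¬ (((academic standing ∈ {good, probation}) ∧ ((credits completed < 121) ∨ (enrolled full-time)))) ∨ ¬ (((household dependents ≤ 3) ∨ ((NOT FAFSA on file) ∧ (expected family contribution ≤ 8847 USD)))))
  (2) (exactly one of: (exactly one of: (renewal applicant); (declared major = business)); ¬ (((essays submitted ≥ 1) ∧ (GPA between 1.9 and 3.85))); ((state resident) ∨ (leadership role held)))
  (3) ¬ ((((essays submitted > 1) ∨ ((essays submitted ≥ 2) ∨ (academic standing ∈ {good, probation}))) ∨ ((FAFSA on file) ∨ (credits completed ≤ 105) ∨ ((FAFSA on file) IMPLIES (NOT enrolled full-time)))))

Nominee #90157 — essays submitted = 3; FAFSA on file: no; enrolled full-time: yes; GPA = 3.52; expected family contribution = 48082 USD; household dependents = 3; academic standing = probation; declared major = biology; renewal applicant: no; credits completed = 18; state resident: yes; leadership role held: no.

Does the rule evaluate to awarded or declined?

Atomic conditions:
  academic standing ∈ {good, probation}: probation is in the set → true
  credits completed < 121: 18 < 121 is true
  enrolled full-time: yes → true
  household dependents ≤ 3: 3 ≤ 3 is true
  NOT FAFSA on file: no → true
  expected family contribution ≤ 8847 USD: 48082 ≤ 8847 is false
  renewal applicant: no → false
  declared major = business: biology == business is false
  essays submitted ≥ 1: 3 ≥ 1 is true
  GPA between 1.9 and 3.85: 3.52 in [1.9, 3.85] is true
  state resident: yes → true
  leadership role held: no → false
  essays submitted > 1: 3 > 1 is true
  essays submitted ≥ 2: 3 ≥ 2 is true
  FAFSA on file: no → false
  credits completed ≤ 105: 18 ≤ 105 is true
  NOT enrolled full-time: yes → false
Combine:
[1.1.1.2] true OR true = true
[1.1.1] true AND true = true
[1.1] NOT true = false
[1.2.1.2] true AND false = false
[1.2.1] true OR false = true
[1.2] NOT true = false
[1] false OR false = false
[2.1] exactly-one(false, false) = false
[2.2.1] true AND true = true
[2.2] NOT true = false
[2.3] true OR false = true
[2] exactly-one(false, false, true) = true
[3.1.1.2] true OR true = true
[3.1.1] true OR true = true
[3.1.2.3] false → false (antecedent false ⇒ implication holds) = true
[3.1.2] false OR true OR true = true
[3.1] true OR true = true
[3] NOT true = false
[root] false OR true OR false = true
Overall: true → awarded

Awarded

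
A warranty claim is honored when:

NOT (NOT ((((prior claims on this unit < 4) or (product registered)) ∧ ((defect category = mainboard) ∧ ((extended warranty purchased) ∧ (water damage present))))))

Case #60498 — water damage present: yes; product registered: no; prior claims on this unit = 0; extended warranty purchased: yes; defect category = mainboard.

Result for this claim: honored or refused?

Atomic conditions:
  prior claims on this unit < 4: 0 < 4 is true
  product registered: no → false
  defect category = mainboard: mainboard == mainboard is true
  extended warranty purchased: yes → true
  water damage present: yes → true
Combine:
[1.1.1] true OR false = true
[1.1.2.2] true AND true = true
[1.1.2] true AND true = true
[1.1] true AND true = true
[1] NOT true = false
[root] NOT false = true
Overall: true → honored

Honored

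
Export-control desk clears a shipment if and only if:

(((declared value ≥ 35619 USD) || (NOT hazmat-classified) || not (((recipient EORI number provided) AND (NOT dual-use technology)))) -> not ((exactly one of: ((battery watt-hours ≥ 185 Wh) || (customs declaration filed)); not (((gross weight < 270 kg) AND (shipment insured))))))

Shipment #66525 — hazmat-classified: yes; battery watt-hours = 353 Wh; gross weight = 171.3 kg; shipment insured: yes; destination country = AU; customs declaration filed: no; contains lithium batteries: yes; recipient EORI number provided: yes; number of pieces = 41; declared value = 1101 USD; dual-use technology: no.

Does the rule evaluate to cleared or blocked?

Atomic conditions:
  declared value ≥ 35619 USD: 1101 ≥ 35619 is false
  NOT hazmat-classified: yes → false
  recipient EORI number provided: yes → true
  NOT dual-use technology: no → true
  battery watt-hours ≥ 185 Wh: 353 ≥ 185 is true
  customs declaration filed: no → false
  gross weight < 270 kg: 171.3 < 270 is true
  shipment insured: yes → true
Combine:
[1.3.1] true AND true = true
[1.3] NOT true = false
[1] false OR false OR false = false
[2.1.1] true OR false = true
[2.1.2.1] true AND true = true
[2.1.2] NOT true = false
[2.1] exactly-one(true, false) = true
[2] NOT true = false
[root] false → false (antecedent false ⇒ implication holds) = true
Overall: true → cleared

Cleared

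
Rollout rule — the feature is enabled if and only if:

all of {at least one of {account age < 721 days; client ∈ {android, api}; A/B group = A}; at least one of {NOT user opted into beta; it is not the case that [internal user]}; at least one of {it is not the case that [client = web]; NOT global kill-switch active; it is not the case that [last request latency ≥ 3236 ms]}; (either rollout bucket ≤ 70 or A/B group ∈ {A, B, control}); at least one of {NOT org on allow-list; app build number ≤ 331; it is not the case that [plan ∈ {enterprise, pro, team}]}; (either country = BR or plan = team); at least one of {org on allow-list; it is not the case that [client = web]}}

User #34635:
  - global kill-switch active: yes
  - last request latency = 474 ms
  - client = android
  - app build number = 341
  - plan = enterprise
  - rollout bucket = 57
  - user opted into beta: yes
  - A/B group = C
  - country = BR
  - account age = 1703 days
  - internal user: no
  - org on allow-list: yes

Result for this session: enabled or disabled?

Disabled

Atomic conditions:
  account age < 721 days: 1703 < 721 is false
  client ∈ {android, api}: android is in the set → true
  A/B group = A: C == A is false
  NOT user opted into beta: yes → false
  internal user: no → false
  client = web: android == web is false
  NOT global kill-switch active: yes → false
  last request latency ≥ 3236 ms: 474 ≥ 3236 is false
  rollout bucket ≤ 70: 57 ≤ 70 is true
  A/B group ∈ {A, B, control}: C is not in the set → false
  NOT org on allow-list: yes → false
  app build number ≤ 331: 341 ≤ 331 is false
  plan ∈ {enterprise, pro, team}: enterprise is in the set → true
  country = BR: BR == BR is true
  plan = team: enterprise == team is false
  org on allow-list: yes → true
Combine:
[1] false OR true OR false = true
[2.2] NOT false = true
[2] false OR true = true
[3.1] NOT false = true
[3.3] NOT false = true
[3] true OR false OR true = true
[4] true OR false = true
[5.3] NOT true = false
[5] false OR false OR false = false
[6] true OR false = true
[7.2] NOT false = true
[7] true OR true = true
[root] true AND true AND true AND true AND false AND true AND true = false
Overall: false → disabled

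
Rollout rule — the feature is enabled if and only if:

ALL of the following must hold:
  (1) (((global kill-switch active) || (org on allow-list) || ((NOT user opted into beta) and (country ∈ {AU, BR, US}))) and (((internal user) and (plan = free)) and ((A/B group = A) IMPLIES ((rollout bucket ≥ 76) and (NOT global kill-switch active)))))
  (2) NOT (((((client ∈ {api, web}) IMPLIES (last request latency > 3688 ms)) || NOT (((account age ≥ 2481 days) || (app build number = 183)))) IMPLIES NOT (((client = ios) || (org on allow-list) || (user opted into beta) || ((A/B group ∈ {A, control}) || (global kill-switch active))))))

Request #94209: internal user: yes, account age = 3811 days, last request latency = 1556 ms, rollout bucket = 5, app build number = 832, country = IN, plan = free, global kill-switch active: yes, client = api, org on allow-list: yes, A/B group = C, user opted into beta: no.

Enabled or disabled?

Atomic conditions:
  global kill-switch active: yes → true
  org on allow-list: yes → true
  NOT user opted into beta: no → true
  country ∈ {AU, BR, US}: IN is not in the set → false
  internal user: yes → true
  plan = free: free == free is true
  A/B group = A: C == A is false
  rollout bucket ≥ 76: 5 ≥ 76 is false
  NOT global kill-switch active: yes → false
  client ∈ {api, web}: api is in the set → true
  last request latency > 3688 ms: 1556 > 3688 is false
  account age ≥ 2481 days: 3811 ≥ 2481 is true
  app build number = 183: 832 == 183 is false
  client = ios: api == ios is false
  user opted into beta: no → false
  A/B group ∈ {A, control}: C is not in the set → false
Combine:
[1.1.3] true AND false = false
[1.1] true OR true OR false = true
[1.2.1] true AND true = true
[1.2.2.2] false AND false = false
[1.2.2] false → false (antecedent false ⇒ implication holds) = true
[1.2] true AND true = true
[1] true AND true = true
[2.1.1.1] true → false = false
[2.1.1.2.1] true OR false = true
[2.1.1.2] NOT true = false
[2.1.1] false OR false = false
[2.1.2.1.4] false OR true = true
[2.1.2.1] false OR true OR false OR true = true
[2.1.2] NOT true = false
[2.1] false → false (antecedent false ⇒ implication holds) = true
[2] NOT true = false
[root] true AND false = false
Overall: false → disabled

Disabled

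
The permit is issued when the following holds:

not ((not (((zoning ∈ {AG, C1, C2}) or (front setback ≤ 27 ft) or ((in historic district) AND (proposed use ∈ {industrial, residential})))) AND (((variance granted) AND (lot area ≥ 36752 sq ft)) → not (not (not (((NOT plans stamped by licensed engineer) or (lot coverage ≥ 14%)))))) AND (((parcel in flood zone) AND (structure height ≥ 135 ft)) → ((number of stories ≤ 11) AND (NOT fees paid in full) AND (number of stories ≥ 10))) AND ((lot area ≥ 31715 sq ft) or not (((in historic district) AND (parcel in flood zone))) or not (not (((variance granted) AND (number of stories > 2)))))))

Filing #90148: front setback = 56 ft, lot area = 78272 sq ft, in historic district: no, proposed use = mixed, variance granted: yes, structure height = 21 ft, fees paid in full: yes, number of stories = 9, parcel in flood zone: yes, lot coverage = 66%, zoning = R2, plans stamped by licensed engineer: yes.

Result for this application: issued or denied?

Issued

Atomic conditions:
  zoning ∈ {AG, C1, C2}: R2 is not in the set → false
  front setback ≤ 27 ft: 56 ≤ 27 is false
  in historic district: no → false
  proposed use ∈ {industrial, residential}: mixed is not in the set → false
  variance granted: yes → true
  lot area ≥ 36752 sq ft: 78272 ≥ 36752 is true
  NOT plans stamped by licensed engineer: yes → false
  lot coverage ≥ 14%: 66 ≥ 14 is true
  parcel in flood zone: yes → true
  structure height ≥ 135 ft: 21 ≥ 135 is false
  number of stories ≤ 11: 9 ≤ 11 is true
  NOT fees paid in full: yes → false
  number of stories ≥ 10: 9 ≥ 10 is false
  lot area ≥ 31715 sq ft: 78272 ≥ 31715 is true
  number of stories > 2: 9 > 2 is true
Combine:
[1.1.1.3] false AND false = false
[1.1.1] false OR false OR false = false
[1.1] NOT false = true
[1.2.1] true AND true = true
[1.2.2.1.1.1] false OR true = true
[1.2.2.1.1] NOT true = false
[1.2.2.1] NOT false = true
[1.2.2] NOT true = false
[1.2] true → false = false
[1.3.1] true AND false = false
[1.3.2] true AND false AND false = false
[1.3] false → false (antecedent false ⇒ implication holds) = true
[1.4.2.1] false AND true = false
[1.4.2] NOT false = true
[1.4.3.1.1] true AND true = true
[1.4.3.1] NOT true = false
[1.4.3] NOT false = true
[1.4] true OR true OR true = true
[1] true AND false AND true AND true = false
[root] NOT false = true
Overall: true → issued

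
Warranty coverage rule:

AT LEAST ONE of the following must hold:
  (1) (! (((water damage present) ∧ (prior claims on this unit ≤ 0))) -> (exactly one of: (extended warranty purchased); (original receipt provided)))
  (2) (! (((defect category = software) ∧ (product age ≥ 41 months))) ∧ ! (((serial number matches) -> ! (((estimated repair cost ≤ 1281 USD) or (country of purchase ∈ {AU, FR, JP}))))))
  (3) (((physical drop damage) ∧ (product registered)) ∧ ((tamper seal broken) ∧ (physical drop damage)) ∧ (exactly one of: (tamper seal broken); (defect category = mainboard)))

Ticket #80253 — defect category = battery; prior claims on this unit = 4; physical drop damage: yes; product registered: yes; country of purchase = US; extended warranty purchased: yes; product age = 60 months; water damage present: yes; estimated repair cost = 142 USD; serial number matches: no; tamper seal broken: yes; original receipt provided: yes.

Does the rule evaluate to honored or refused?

Atomic conditions:
  water damage present: yes → true
  prior claims on this unit ≤ 0: 4 ≤ 0 is false
  extended warranty purchased: yes → true
  original receipt provided: yes → true
  defect category = software: battery == software is false
  product age ≥ 41 months: 60 ≥ 41 is true
  serial number matches: no → false
  estimated repair cost ≤ 1281 USD: 142 ≤ 1281 is true
  country of purchase ∈ {AU, FR, JP}: US is not in the set → false
  physical drop damage: yes → true
  product registered: yes → true
  tamper seal broken: yes → true
  defect category = mainboard: battery == mainboard is false
Combine:
[1.1.1] true AND false = false
[1.1] NOT false = true
[1.2] exactly-one(true, true) = false
[1] true → false = false
[2.1.1] false AND true = false
[2.1] NOT false = true
[2.2.1.2.1] true OR false = true
[2.2.1.2] NOT true = false
[2.2.1] false → false (antecedent false ⇒ implication holds) = true
[2.2] NOT true = false
[2] true AND false = false
[3.1] true AND true = true
[3.2] true AND true = true
[3.3] exactly-one(true, false) = true
[3] true AND true AND true = true
[root] false OR false OR true = true
Overall: true → honored

Honored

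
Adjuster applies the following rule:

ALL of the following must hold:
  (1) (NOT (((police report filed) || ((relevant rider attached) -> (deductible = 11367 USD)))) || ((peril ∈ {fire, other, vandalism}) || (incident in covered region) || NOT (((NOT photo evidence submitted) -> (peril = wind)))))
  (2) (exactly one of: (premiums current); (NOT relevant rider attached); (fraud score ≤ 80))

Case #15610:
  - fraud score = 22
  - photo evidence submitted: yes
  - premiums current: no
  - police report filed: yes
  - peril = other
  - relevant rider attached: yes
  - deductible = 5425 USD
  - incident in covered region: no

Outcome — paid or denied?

Paid

Atomic conditions:
  police report filed: yes → true
  relevant rider attached: yes → true
  deductible = 11367 USD: 5425 == 11367 is false
  peril ∈ {fire, other, vandalism}: other is in the set → true
  incident in covered region: no → false
  NOT photo evidence submitted: yes → false
  peril = wind: other == wind is false
  premiums current: no → false
  NOT relevant rider attached: yes → false
  fraud score ≤ 80: 22 ≤ 80 is true
Combine:
[1.1.1.2] true → false = false
[1.1.1] true OR false = true
[1.1] NOT true = false
[1.2.3.1] false → false (antecedent false ⇒ implication holds) = true
[1.2.3] NOT true = false
[1.2] true OR false OR false = true
[1] false OR true = true
[2] exactly-one(false, false, true) = true
[root] true AND true = true
Overall: true → paid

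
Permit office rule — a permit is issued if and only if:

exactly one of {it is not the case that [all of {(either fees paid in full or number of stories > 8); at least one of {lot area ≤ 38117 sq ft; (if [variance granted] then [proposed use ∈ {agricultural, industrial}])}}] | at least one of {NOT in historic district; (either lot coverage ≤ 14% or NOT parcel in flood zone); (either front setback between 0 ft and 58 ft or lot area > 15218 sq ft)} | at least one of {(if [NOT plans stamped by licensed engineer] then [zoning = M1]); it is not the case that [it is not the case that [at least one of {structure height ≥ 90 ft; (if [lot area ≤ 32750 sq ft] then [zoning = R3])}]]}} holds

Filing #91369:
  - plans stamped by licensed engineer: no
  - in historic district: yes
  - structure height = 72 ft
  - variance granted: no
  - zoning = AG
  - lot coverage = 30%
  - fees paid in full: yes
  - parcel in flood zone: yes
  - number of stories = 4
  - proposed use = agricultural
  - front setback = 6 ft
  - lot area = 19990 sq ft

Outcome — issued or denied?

Atomic conditions:
  fees paid in full: yes → true
  number of stories > 8: 4 > 8 is false
  lot area ≤ 38117 sq ft: 19990 ≤ 38117 is true
  variance granted: no → false
  proposed use ∈ {agricultural, industrial}: agricultural is in the set → true
  NOT in historic district: yes → false
  lot coverage ≤ 14%: 30 ≤ 14 is false
  NOT parcel in flood zone: yes → false
  front setback between 0 ft and 58 ft: 6 in [0, 58] is true
  lot area > 15218 sq ft: 19990 > 15218 is true
  NOT plans stamped by licensed engineer: no → true
  zoning = M1: AG == M1 is false
  structure height ≥ 90 ft: 72 ≥ 90 is false
  lot area ≤ 32750 sq ft: 19990 ≤ 32750 is true
  zoning = R3: AG == R3 is false
Combine:
[1.1.1] true OR false = true
[1.1.2.2] false → true (antecedent false ⇒ implication holds) = true
[1.1.2] true OR true = true
[1.1] true AND true = true
[1] NOT true = false
[2.2] false OR false = false
[2.3] true OR true = true
[2] false OR false OR true = true
[3.1] true → false = false
[3.2.1.1.2] true → false = false
[3.2.1.1] false OR false = false
[3.2.1] NOT false = true
[3.2] NOT true = false
[3] false OR false = false
[root] exactly-one(false, true, false) = true
Overall: true → issued

Issued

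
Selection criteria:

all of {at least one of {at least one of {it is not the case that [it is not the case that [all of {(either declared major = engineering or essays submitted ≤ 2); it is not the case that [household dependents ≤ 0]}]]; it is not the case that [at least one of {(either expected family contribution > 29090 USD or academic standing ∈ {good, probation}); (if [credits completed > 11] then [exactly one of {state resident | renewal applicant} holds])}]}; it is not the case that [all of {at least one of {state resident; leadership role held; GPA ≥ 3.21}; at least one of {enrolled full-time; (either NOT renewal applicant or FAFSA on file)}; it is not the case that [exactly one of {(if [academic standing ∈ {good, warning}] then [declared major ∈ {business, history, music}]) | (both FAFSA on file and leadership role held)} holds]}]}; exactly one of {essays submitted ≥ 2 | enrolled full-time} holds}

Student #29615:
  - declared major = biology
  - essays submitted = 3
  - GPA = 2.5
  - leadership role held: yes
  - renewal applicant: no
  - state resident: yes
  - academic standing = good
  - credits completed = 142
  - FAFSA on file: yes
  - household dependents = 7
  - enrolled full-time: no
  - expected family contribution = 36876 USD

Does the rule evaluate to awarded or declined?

Atomic conditions:
  declared major = engineering: biology == engineering is false
  essays submitted ≤ 2: 3 ≤ 2 is false
  household dependents ≤ 0: 7 ≤ 0 is false
  expected family contribution > 29090 USD: 36876 > 29090 is true
  academic standing ∈ {good, probation}: good is in the set → true
  credits completed > 11: 142 > 11 is true
  state resident: yes → true
  renewal applicant: no → false
  leadership role held: yes → true
  GPA ≥ 3.21: 2.5 ≥ 3.21 is false
  enrolled full-time: no → false
  NOT renewal applicant: no → true
  FAFSA on file: yes → true
  academic standing ∈ {good, warning}: good is in the set → true
  declared major ∈ {business, history, music}: biology is not in the set → false
  essays submitted ≥ 2: 3 ≥ 2 is true
Combine:
[1.1.1.1.1.1] false OR false = false
[1.1.1.1.1.2] NOT false = true
[1.1.1.1.1] false AND true = false
[1.1.1.1] NOT false = true
[1.1.1] NOT true = false
[1.1.2.1.1] true OR true = true
[1.1.2.1.2.2] exactly-one(true, false) = true
[1.1.2.1.2] true → true = true
[1.1.2.1] true OR true = true
[1.1.2] NOT true = false
[1.1] false OR false = false
[1.2.1.1] true OR true OR false = true
[1.2.1.2.2] true OR true = true
[1.2.1.2] false OR true = true
[1.2.1.3.1.1] true → false = false
[1.2.1.3.1.2] true AND true = true
[1.2.1.3.1] exactly-one(false, true) = true
[1.2.1.3] NOT true = false
[1.2.1] true AND true AND false = false
[1.2] NOT false = true
[1] false OR true = true
[2] exactly-one(true, false) = true
[root] true AND true = true
Overall: true → awarded

Awarded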